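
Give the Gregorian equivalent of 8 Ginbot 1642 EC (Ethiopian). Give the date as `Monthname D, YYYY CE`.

Both dates share Julian Day Number 2323843; in the Gregorian calendar that is 13 May 1650 CE.

May 13, 1650 CE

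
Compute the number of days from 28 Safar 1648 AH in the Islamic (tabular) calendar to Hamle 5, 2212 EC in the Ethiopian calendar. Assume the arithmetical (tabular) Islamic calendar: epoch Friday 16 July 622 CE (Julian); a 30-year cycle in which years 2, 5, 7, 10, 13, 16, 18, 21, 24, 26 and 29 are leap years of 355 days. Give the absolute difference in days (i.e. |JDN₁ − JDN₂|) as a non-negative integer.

46

JDN of the first date = 2532139.
JDN of the second date = 2532093.
|2532093 − 2532139| = 46.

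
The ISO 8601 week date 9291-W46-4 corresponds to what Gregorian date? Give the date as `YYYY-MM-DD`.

ISO week 1 of 9291 is the week containing the first Thursday of 9291.
Week 46, day 4 (Thursday) lands on 9291-11-15.

9291-11-15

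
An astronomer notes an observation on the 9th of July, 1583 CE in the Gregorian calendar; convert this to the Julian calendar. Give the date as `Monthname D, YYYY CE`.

At this point the Julian calendar is 10 days behind the Gregorian.
9 July 1583 Gregorian − 10 days → 29 June 1583 Julian.

June 29, 1583 CE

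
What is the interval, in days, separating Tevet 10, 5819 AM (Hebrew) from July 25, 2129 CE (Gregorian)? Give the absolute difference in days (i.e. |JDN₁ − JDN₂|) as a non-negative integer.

25778

JDN of the first date = 2473089.
JDN of the second date = 2498867.
|2498867 − 2473089| = 25778.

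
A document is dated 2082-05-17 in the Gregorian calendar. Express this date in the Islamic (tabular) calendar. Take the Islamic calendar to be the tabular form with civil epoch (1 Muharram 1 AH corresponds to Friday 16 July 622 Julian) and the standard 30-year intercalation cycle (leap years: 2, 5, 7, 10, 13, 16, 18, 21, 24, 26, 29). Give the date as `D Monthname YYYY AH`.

Both dates share Julian Day Number 2481632; in the tabular Islamic calendar that is 19 Sha'ban 1505 AH.

19 Sha'ban 1505 AH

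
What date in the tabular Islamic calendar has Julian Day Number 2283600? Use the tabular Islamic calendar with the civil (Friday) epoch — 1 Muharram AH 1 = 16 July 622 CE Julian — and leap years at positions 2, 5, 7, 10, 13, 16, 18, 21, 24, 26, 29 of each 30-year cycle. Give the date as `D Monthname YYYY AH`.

19 Shawwal 946 AH

The proleptic Gregorian equivalent of JDN 2283600 is 8 March 1540.
In the tabular Islamic calendar that day is 19 Shawwal 946 AH.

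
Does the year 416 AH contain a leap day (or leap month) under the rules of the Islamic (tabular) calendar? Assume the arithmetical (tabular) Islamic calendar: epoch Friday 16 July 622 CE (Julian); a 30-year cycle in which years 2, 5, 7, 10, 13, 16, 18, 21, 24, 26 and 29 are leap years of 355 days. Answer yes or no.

Year 416 AH is year 26 of its 30-year cycle; leap positions are 2, 5, 7, 10, 13, 16, 18, 21, 24, 26, 29, so it is a leap year (355 days).

yes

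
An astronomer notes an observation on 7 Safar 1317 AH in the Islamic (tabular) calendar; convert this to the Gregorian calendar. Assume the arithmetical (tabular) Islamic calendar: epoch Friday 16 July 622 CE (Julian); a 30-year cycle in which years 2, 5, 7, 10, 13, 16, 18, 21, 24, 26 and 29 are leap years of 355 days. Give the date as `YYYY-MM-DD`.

1899-06-17

Julian Day Number of the source date = 2414823.
Converting JDN 2414823 to the Gregorian calendar gives 17 June 1899 CE.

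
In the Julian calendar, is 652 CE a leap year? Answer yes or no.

yes

652 mod 4 = 0, so it is a leap year in the Julian calendar.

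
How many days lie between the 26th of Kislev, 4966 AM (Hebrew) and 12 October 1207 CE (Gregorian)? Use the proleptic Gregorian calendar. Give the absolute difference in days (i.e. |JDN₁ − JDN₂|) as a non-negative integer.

665

First date → JDN 2161527; second date → JDN 2162192.
The interval is |2161527 − 2162192| = 665 days.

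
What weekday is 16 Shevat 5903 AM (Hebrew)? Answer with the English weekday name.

In the Gregorian calendar this is 1 February 2143 (JDN 2503806).
2503806 ≡ 4 (mod 7); counting from Monday = 0 gives Friday.

Friday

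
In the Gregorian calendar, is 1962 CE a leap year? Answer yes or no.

no

1962 is not divisible by 4, so it is a common year.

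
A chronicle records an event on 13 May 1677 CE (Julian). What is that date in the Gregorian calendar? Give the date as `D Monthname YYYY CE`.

For dates in this range the Gregorian date is 10 days ahead of the Julian.
13 May 1677 Julian + 10 days → 23 May 1677 Gregorian.

23 May 1677 CE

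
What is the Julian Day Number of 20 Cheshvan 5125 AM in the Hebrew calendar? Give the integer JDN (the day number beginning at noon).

Equivalently 25 October 1364 (proleptic Gregorian).
JDN 2451545 is 1 January 2000 CE (Gregorian); the target day is −231996 days from there, so JDN = 2219549.

2219549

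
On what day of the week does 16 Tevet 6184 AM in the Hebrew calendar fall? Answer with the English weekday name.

Thursday

In the Gregorian calendar this is 18 January 2424 (JDN 2606425).
JDN 2606425 mod 7 = 3, and JDN 0 was a Monday, so this is a Thursday.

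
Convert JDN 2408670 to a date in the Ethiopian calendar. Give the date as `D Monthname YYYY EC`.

7 Nehase 1874 EC

JDN 2408670 is 12 August 1882 in the Gregorian calendar.
In the Ethiopian calendar that day is 7 Nehase 1874 EC.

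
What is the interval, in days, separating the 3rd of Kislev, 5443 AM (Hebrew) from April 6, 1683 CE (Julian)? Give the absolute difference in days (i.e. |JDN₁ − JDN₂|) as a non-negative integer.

134

First date → JDN 2335735; second date → JDN 2335869.
The interval is |2335735 − 2335869| = 134 days.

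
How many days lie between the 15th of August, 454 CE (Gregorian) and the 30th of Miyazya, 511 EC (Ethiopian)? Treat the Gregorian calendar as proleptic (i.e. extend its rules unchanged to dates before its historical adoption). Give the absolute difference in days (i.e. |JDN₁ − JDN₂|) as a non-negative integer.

JDN of the first date = 1887107.
JDN of the second date = 1910737.
|1910737 − 1887107| = 23630.

23630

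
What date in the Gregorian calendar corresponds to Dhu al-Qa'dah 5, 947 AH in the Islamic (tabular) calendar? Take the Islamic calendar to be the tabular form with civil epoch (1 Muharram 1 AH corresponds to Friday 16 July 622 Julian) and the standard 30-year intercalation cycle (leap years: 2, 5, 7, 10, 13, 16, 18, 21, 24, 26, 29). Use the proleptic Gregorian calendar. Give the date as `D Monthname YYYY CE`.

Both dates share Julian Day Number 2283970; in the Gregorian calendar that is 13 March 1541 CE.

13 March 1541 CE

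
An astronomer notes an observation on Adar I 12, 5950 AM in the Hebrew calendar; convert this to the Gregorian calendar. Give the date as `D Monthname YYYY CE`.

Julian Day Number of the source date = 2520989.
Converting JDN 2520989 to the Gregorian calendar gives 17 February 2190 CE.

17 February 2190 CE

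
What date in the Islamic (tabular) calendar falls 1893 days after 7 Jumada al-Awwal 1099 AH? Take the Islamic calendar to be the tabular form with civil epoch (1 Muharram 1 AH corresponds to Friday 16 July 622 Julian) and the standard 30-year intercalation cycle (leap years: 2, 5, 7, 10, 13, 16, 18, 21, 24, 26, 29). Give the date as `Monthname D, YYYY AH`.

Ramadan 11, 1104 AH

The starting date is JDN 2337659; 2337659 + 1893 = 2339552.
JDN 2339552 corresponds to Ramadan 11, 1104 AH.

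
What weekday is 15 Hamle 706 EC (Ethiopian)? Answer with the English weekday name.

Monday

This is JDN 1982036 (13 July 714 Gregorian).
1982036 ≡ 0 (mod 7); counting from Monday = 0 gives Monday.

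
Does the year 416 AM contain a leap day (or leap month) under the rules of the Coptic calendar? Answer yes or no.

no

416 mod 4 = 0; in the Coptic calendar a year is leap when year mod 4 = 3, so it is a common year.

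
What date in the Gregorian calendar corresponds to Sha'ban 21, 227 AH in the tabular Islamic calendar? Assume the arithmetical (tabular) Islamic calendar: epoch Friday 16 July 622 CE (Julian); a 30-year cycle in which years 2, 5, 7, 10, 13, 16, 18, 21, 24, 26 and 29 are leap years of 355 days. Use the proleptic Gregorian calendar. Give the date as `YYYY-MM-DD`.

Both dates share Julian Day Number 2028754; in the Gregorian calendar that is 9 June 842 CE.

0842-06-09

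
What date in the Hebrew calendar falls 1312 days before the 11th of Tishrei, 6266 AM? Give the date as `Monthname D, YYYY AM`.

Adar I 29, 6262 AM

JDN of the 11th of Tishrei, 6266 AM = 2636276.
2636276 − 1312 = 2634964.
JDN 2634964 in the Hebrew calendar is Adar I 29, 6262 AM.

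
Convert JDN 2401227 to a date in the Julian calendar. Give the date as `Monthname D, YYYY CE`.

March 15, 1862 CE

The Gregorian equivalent of JDN 2401227 is 27 March 1862.
In the Julian calendar that day is March 15, 1862 CE.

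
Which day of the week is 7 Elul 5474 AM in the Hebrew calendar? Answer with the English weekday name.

This is JDN 2347315 (18 August 1714 Gregorian).
Since JDN mod 7 = 5 (0 = Monday), the day is Saturday.

Saturday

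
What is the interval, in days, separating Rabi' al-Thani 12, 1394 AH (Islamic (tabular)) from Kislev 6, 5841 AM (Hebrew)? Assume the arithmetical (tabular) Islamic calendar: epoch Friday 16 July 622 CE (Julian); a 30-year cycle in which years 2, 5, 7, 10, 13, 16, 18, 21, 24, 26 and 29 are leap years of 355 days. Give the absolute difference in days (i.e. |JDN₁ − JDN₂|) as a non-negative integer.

First date → JDN 2442173; second date → JDN 2481087.
The interval is |2442173 − 2481087| = 38914 days.

38914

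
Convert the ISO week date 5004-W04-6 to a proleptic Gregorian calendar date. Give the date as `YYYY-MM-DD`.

5004-01-28

ISO week 1 of 5004 is the week containing the first Thursday of 5004.
Week 4, day 6 (Saturday) lands on 5004-01-28.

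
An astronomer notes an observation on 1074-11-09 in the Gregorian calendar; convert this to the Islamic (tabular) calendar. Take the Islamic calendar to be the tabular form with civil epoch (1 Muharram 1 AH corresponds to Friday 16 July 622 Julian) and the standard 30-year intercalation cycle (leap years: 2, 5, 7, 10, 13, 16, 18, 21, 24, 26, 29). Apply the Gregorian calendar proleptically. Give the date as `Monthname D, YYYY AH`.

Rabi' al-Awwal 10, 467 AH

Julian Day Number of the source date = 2113643.
Converting JDN 2113643 to the tabular Islamic calendar gives 10 Rabi' al-Awwal 467 AH.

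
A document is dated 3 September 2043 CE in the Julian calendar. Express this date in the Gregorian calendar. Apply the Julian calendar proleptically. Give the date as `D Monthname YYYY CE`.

16 September 2043 CE

For dates in this range the Gregorian date is 13 days ahead of the Julian.
3 September 2043 Julian + 13 days → 16 September 2043 Gregorian.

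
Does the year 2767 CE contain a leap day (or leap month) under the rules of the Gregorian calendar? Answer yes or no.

no

2767 is not divisible by 4, so it is a common year.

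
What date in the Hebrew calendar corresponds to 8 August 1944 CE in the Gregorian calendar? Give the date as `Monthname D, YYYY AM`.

Julian Day Number of the source date = 2431311.
Converting JDN 2431311 to the Hebrew calendar gives 19 Av 5704 AM.

Av 19, 5704 AM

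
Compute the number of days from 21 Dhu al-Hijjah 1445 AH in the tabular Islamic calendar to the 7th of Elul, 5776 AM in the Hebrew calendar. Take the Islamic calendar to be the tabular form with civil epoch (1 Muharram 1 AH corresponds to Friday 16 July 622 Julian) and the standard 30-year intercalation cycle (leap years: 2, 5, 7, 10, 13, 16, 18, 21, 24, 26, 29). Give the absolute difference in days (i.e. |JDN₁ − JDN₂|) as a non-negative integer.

JDN of the first date = 2460490.
JDN of the second date = 2457642.
|2457642 − 2460490| = 2848.

2848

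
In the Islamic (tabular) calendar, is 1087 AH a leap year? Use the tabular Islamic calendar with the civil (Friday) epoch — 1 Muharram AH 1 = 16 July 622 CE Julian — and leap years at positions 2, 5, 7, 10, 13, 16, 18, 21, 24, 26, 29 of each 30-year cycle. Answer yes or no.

yes

Year 1087 AH is year 7 of its 30-year cycle; leap positions are 2, 5, 7, 10, 13, 16, 18, 21, 24, 26, 29, so it is a leap year (355 days).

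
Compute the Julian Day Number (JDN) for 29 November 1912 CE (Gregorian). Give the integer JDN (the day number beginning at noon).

JDN 2451545 is 1 January 2000 CE (Gregorian); the target day is −31809 days from there, so JDN = 2419736.

2419736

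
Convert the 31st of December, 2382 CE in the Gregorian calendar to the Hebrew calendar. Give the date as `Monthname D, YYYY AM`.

Tevet 24, 6143 AM

Both dates share Julian Day Number 2591432; in the Hebrew calendar that is 24 Tevet 6143 AM.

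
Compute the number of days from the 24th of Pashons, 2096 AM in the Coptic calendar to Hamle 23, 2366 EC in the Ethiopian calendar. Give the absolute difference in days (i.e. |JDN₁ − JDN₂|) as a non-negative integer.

JDN of the first date = 2590492.
JDN of the second date = 2588359.
|2588359 − 2590492| = 2133.

2133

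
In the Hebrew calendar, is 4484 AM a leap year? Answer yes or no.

Hebrew year 4484 is year 19 of its 19-year Metonic cycle; leap years are at positions 3, 6, 8, 11, 14, 17, 19, so it is a leap year (13 months).

yes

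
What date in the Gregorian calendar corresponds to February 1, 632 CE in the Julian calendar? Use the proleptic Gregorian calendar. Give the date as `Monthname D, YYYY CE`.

At this point the Julian calendar is 3 days behind the Gregorian.
1 February 632 Julian + 3 days → 4 February 632 Gregorian.

February 4, 632 CE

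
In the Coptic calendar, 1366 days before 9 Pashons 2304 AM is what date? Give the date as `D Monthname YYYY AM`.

14 Mesori 2300 AM

The starting date is JDN 2666449; 2666449 − 1366 = 2665083.
JDN 2665083 corresponds to 14 Mesori 2300 AM.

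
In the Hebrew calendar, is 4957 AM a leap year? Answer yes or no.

Hebrew year 4957 is year 17 of its 19-year Metonic cycle; leap years are at positions 3, 6, 8, 11, 14, 17, 19, so it is a leap year (13 months).

yes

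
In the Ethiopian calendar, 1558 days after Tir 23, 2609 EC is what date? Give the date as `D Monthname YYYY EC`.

30 Miyazya 2613 EC

Counting 1558 days forward from JDN 2676935 reaches JDN 2678493, which is 30 Miyazya 2613 EC.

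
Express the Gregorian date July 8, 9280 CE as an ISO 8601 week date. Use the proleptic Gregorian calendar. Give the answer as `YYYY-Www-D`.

The weekday is Monday (ISO weekday 1).
That Monday belongs to ISO week 28 of ISO year 9280.

9280-W28-1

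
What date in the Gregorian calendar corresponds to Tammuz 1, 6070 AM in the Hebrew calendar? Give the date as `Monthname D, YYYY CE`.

June 30, 2310 CE

Julian Day Number of the source date = 2564950.
Converting JDN 2564950 to the Gregorian calendar gives 30 June 2310 CE.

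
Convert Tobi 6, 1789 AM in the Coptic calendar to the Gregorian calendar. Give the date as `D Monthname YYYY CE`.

Julian Day Number of the source date = 2478222.
Converting JDN 2478222 to the Gregorian calendar gives 14 January 2073 CE.

14 January 2073 CE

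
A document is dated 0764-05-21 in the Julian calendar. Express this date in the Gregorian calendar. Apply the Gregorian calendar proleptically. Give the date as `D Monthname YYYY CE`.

At this point the Julian calendar is 4 days behind the Gregorian.
21 May 764 Julian + 4 days → 25 May 764 Gregorian.

25 May 764 CE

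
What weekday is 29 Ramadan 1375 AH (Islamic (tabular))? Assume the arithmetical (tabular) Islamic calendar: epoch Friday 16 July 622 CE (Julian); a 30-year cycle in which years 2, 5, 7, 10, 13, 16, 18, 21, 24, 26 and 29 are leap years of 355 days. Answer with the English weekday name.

Thursday

This is JDN 2435604 (10 May 1956 Gregorian).
Since JDN mod 7 = 3 (0 = Monday), the day is Thursday.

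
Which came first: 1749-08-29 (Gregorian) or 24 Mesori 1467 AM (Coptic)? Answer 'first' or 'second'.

The two dates have Julian Day Numbers 2360110 and 2360839 respectively.
Since 2360110 < 2360839, the first date comes first.

first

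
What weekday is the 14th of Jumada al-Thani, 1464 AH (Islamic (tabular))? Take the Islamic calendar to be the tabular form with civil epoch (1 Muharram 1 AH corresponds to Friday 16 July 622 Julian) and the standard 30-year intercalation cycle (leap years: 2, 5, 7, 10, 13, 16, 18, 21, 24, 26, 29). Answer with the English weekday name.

Equivalently 3 June 2042 Gregorian, JDN 2467039.
2467039 ≡ 1 (mod 7); counting from Monday = 0 gives Tuesday.

Tuesday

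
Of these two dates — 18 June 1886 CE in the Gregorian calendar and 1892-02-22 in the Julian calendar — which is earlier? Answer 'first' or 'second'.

first

Converting both to JDN: 2410076 vs 2412163; the smaller is the first.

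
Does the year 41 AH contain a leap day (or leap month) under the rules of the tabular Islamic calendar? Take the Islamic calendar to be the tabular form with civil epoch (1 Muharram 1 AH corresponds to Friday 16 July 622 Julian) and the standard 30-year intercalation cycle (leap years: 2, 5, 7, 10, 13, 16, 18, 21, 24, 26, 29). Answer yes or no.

no

Year 41 AH is year 11 of its 30-year cycle; leap positions are 2, 5, 7, 10, 13, 16, 18, 21, 24, 26, 29, so it is a common year (354 days).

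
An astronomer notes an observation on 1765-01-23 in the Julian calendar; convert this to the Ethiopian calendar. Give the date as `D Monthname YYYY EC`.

28 Tir 1757 EC

Julian Day Number of the source date = 2365747.
Converting JDN 2365747 to the Ethiopian calendar gives 28 Tir 1757 EC.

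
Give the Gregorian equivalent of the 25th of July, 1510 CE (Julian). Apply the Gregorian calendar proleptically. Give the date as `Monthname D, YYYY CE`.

August 4, 1510 CE

For dates in this range the Gregorian date is 10 days ahead of the Julian.
25 July 1510 Julian + 10 days → 4 August 1510 Gregorian.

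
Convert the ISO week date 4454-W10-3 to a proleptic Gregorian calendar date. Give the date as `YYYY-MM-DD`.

ISO week 1 of 4454 is the week containing the first Thursday of 4454.
Week 10, day 3 (Wednesday) lands on 4454-03-04.

4454-03-04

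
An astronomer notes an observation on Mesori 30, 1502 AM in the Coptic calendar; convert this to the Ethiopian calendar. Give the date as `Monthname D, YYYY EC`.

Both dates share Julian Day Number 2373629; in the Ethiopian calendar that is 30 Nehase 1778 EC.

Nehase 30, 1778 EC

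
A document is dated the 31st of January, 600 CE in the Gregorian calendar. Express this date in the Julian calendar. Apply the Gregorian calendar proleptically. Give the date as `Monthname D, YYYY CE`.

January 29, 600 CE

The Julian–Gregorian offset here is 2 days (Julian trailing).
31 January 600 Gregorian − 2 days → 29 January 600 Julian.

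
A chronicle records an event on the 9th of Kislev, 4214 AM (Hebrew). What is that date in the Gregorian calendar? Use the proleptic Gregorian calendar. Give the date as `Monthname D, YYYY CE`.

November 27, 453 CE

Julian Day Number of the source date = 1886846.
Converting JDN 1886846 to the Gregorian calendar gives 27 November 453 CE.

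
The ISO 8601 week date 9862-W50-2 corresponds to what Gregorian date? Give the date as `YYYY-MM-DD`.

ISO week 1 of 9862 is the week containing the first Thursday of 9862.
Week 50, day 2 (Tuesday) lands on 9862-12-09.

9862-12-09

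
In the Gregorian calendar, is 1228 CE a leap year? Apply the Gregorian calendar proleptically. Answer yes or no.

yes

1228 is divisible by 4 and not by 100, so it is a leap year.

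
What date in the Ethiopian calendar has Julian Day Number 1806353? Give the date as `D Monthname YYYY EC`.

17 Hamle 225 EC

The proleptic Gregorian equivalent of JDN 1806353 is 11 July 233.
In the Ethiopian calendar that day is 17 Hamle 225 EC.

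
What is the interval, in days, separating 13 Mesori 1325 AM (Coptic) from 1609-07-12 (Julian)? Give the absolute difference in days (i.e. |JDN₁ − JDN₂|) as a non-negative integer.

25

JDN of the first date = 2308963.
JDN of the second date = 2308938.
|2308938 − 2308963| = 25.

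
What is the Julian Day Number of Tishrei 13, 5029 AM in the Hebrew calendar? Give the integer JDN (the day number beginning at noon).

In the proleptic Gregorian calendar the same day is 29 September 1268.
JDN 2400001 is 17 November 1858 CE (Gregorian), MJD 0; the target day is −215541 days from there, so JDN = 2184460.

2184460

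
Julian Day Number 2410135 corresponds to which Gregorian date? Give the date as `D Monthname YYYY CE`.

Counting from JDN 2299161 = 15 Oct 1582 gives an offset of 110974 days.

16 August 1886 CE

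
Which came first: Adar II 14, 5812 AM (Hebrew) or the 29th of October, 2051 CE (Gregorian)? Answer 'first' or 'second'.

second

First date → JDN 2470612; second date → JDN 2470474.
JDN 2470474 < JDN 2470612, so the second date is earlier.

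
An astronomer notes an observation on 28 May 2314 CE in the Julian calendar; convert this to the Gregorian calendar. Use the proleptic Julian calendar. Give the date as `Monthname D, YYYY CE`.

For dates in this range the Gregorian date is 16 days ahead of the Julian.
28 May 2314 Julian + 16 days → 13 June 2314 Gregorian.

June 13, 2314 CE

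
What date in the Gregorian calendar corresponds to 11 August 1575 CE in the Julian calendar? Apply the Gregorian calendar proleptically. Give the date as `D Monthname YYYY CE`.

The Julian–Gregorian offset here is 10 days (Julian trailing).
11 August 1575 Julian + 10 days → 21 August 1575 Gregorian.

21 August 1575 CE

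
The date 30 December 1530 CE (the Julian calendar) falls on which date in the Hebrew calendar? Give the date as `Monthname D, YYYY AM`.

Tevet 10, 5291 AM

Julian Day Number of the source date = 2280254.
Converting JDN 2280254 to the Hebrew calendar gives 10 Tevet 5291 AM.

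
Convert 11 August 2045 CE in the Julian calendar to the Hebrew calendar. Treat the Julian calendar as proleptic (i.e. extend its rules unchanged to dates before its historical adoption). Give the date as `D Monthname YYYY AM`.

11 Elul 5805 AM

Both dates share Julian Day Number 2468217; in the Hebrew calendar that is 11 Elul 5805 AM.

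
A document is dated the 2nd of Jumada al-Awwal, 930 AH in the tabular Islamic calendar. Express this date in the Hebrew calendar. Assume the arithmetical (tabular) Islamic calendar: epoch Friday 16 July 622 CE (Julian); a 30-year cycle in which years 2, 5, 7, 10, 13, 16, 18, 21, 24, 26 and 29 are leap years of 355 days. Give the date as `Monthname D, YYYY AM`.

Both dates share Julian Day Number 2277766; in the Hebrew calendar that is 4 Nisan 5284 AM.

Nisan 4, 5284 AM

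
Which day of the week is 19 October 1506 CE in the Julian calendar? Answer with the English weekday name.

This is JDN 2271416 (29 October 1506 Gregorian).
Since JDN mod 7 = 0 (0 = Monday), the day is Monday.

Monday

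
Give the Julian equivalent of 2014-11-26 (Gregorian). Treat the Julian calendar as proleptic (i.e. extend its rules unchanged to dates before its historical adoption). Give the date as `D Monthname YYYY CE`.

13 November 2014 CE

For dates in this range the Gregorian date is 13 days ahead of the Julian.
26 November 2014 Gregorian − 13 days → 13 November 2014 Julian.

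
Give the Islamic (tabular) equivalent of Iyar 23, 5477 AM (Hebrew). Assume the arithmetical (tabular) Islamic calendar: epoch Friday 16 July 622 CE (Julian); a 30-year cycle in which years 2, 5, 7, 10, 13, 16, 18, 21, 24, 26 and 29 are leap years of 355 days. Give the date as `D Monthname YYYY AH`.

22 Jumada al-Awwal 1129 AH

Both dates share Julian Day Number 2348305; in the tabular Islamic calendar that is 22 Jumada al-Awwal 1129 AH.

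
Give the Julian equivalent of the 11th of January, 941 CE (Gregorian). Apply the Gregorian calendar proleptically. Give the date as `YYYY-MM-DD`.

0941-01-06

For dates in this range the Gregorian date is 5 days ahead of the Julian.
11 January 941 Gregorian − 5 days → 6 January 941 Julian.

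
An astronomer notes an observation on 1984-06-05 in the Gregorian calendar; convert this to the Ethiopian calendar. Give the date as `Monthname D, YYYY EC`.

Ginbot 28, 1976 EC

Julian Day Number of the source date = 2445857.
Converting JDN 2445857 to the Ethiopian calendar gives 28 Ginbot 1976 EC.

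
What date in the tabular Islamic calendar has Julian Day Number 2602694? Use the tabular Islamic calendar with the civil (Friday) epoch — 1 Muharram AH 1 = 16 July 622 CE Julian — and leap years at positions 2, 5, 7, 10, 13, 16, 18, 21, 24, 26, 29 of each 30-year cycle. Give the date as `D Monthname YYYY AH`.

5 Rabi' al-Thani 1847 AH

The Gregorian equivalent of JDN 2602694 is 31 October 2413.
In the tabular Islamic calendar that day is 5 Rabi' al-Thani 1847 AH.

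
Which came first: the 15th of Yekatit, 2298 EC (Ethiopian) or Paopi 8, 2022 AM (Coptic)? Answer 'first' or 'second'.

second

Converting both to JDN: 2563364 vs 2563237; the smaller is the second.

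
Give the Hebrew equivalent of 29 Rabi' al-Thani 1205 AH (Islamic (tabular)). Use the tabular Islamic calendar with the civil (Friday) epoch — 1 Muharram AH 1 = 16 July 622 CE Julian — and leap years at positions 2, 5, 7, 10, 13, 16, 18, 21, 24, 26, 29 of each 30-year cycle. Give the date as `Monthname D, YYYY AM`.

Tevet 29, 5551 AM

Julian Day Number of the source date = 2375214.
Converting JDN 2375214 to the Hebrew calendar gives 29 Tevet 5551 AM.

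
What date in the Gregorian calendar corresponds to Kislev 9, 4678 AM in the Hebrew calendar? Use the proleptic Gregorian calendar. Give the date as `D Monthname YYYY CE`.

2 December 917 CE

Julian Day Number of the source date = 2056323.
Converting JDN 2056323 to the Gregorian calendar gives 2 December 917 CE.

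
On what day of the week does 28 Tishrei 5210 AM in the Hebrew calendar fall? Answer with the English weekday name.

In the proleptic Gregorian calendar this is 24 October 1449 (JDN 2250593).
Since JDN mod 7 = 2 (0 = Monday), the day is Wednesday.

Wednesday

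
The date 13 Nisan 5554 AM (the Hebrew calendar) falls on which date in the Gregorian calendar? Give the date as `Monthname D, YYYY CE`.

Julian Day Number of the source date = 2376408.
Converting JDN 2376408 to the Gregorian calendar gives 13 April 1794 CE.

April 13, 1794 CE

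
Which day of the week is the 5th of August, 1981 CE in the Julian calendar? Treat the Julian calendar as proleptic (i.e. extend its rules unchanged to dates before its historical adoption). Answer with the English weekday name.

Tuesday

This is JDN 2444835 (18 August 1981 Gregorian).
Since JDN mod 7 = 1 (0 = Monday), the day is Tuesday.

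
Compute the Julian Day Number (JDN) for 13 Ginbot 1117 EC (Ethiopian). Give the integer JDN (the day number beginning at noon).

2132092

In the proleptic Gregorian calendar the same day is 15 May 1125.
JDN 2451545 is 1 January 2000 CE (Gregorian); the target day is −319453 days from there, so JDN = 2132092.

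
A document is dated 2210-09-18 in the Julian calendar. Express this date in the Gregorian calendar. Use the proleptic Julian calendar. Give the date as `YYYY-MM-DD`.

2210-10-03

At this point the Julian calendar is 15 days behind the Gregorian.
18 September 2210 Julian + 15 days → 3 October 2210 Gregorian.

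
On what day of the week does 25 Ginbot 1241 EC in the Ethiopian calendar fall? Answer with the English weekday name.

Equivalently 27 May 1249 Gregorian, JDN 2177395.
JDN 2177395 mod 7 = 3, and JDN 0 was a Monday, so this is a Thursday.

Thursday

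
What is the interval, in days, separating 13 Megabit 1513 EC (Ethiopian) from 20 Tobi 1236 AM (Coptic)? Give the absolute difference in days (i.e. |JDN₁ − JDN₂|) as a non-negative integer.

418

JDN of the first date = 2276671.
JDN of the second date = 2276253.
|2276253 − 2276671| = 418.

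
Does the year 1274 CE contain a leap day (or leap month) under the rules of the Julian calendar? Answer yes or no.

1274 mod 4 = 2, so it is a common year in the Julian calendar.

no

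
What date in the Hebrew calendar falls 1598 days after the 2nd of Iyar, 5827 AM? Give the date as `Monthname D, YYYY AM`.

Elul 7, 5831 AM

The starting date is JDN 2476123; 2476123 + 1598 = 2477721.
JDN 2477721 corresponds to Elul 7, 5831 AM.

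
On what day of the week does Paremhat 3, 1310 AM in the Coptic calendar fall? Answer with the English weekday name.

Wednesday

In the Gregorian calendar this is 9 March 1594 (JDN 2303324).
Since JDN mod 7 = 2 (0 = Monday), the day is Wednesday.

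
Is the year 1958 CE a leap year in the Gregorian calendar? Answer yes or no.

1958 is not divisible by 4, so it is a common year.

no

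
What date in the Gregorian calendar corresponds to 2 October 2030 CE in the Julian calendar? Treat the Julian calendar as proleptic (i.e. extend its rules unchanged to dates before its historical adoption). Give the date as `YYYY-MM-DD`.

For dates in this range the Gregorian date is 13 days ahead of the Julian.
2 October 2030 Julian + 13 days → 15 October 2030 Gregorian.

2030-10-15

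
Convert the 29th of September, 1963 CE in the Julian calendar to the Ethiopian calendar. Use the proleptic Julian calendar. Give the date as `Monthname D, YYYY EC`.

Tikimt 1, 1956 EC

Julian Day Number of the source date = 2438315.
Converting JDN 2438315 to the Ethiopian calendar gives 1 Tikimt 1956 EC.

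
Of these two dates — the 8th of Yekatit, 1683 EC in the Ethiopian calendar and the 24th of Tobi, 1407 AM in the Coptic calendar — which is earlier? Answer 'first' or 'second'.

Converting both to JDN: 2338728 vs 2338714; the smaller is the second.

second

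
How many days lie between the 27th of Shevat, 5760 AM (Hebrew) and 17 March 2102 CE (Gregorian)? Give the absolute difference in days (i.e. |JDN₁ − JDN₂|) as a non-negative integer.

37297

First date → JDN 2451578; second date → JDN 2488875.
The interval is |2451578 − 2488875| = 37297 days.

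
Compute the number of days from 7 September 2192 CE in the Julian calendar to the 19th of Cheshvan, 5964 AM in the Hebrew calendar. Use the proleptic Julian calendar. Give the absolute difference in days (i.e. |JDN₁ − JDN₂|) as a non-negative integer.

First date → JDN 2521936; second date → JDN 2525987.
The interval is |2521936 − 2525987| = 4051 days.

4051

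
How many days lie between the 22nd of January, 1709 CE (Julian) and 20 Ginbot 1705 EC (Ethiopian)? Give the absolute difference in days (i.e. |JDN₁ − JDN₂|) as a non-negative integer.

1574

First date → JDN 2345292; second date → JDN 2346866.
The interval is |2345292 − 2346866| = 1574 days.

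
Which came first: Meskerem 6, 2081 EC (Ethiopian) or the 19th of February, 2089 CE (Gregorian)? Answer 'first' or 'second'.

first

First date → JDN 2483946; second date → JDN 2484102.
JDN 2483946 < JDN 2484102, so the first date is earlier.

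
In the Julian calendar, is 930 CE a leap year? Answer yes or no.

no

930 mod 4 = 2, so it is a common year in the Julian calendar.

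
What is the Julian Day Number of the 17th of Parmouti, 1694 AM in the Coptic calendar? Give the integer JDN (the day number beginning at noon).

In the Gregorian calendar the same day is 25 April 1978.
JDN 2299161 is 15 October 1582 CE (Gregorian); the target day is +144463 days from there, so JDN = 2443624.

2443624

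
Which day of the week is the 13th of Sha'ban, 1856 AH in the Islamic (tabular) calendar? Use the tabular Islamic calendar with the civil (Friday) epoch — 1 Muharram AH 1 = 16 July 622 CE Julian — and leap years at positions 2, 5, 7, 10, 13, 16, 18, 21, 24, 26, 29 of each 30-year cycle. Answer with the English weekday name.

Equivalently 28 November 2422 Gregorian, JDN 2606009.
2606009 ≡ 0 (mod 7); counting from Monday = 0 gives Monday.

Monday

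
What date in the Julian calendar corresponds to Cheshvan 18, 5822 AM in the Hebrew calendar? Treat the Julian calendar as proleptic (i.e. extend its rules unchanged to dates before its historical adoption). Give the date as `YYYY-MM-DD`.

The source date corresponds to 1 November 2061 in the Gregorian calendar (JDN 2474130).
That day falls on 19 October 2061 CE in the Julian calendar.

2061-10-19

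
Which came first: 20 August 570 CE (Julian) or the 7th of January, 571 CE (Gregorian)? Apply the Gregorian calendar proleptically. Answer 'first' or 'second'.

The two dates have Julian Day Numbers 1929482 and 1929620 respectively.
Since 1929482 < 1929620, the first date comes first.

first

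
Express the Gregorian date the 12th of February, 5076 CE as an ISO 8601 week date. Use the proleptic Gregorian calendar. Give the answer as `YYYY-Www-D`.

5076-W06-6

The weekday is Saturday (ISO weekday 6).
That Saturday belongs to ISO week 6 of ISO year 5076.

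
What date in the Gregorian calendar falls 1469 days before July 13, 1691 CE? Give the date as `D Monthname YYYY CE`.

5 July 1687 CE

JDN of July 13, 1691 CE = 2338879.
2338879 − 1469 = 2337410.
JDN 2337410 in the Gregorian calendar is 5 July 1687 CE.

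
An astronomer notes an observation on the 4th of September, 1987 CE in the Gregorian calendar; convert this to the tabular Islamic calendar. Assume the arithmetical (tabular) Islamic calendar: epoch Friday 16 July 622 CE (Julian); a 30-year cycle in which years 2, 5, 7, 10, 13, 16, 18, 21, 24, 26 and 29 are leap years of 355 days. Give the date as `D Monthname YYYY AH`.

Julian Day Number of the source date = 2447043.
Converting JDN 2447043 to the tabular Islamic calendar gives 10 Muharram 1408 AH.

10 Muharram 1408 AH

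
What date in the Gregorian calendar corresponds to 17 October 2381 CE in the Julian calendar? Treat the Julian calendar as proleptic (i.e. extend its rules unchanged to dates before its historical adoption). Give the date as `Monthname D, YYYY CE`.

November 2, 2381 CE

For dates in this range the Gregorian date is 16 days ahead of the Julian.
17 October 2381 Julian + 16 days → 2 November 2381 Gregorian.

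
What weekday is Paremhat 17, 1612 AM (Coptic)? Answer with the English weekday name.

Wednesday

In the Gregorian calendar this is 25 March 1896 (JDN 2413644).
2413644 ≡ 2 (mod 7); counting from Monday = 0 gives Wednesday.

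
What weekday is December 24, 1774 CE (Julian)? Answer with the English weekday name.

In the Gregorian calendar this is 4 January 1775 (JDN 2369369).
2369369 ≡ 2 (mod 7); counting from Monday = 0 gives Wednesday.

Wednesday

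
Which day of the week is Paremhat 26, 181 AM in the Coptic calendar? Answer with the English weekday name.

Equivalently 23 March 465 Gregorian, JDN 1890980.
1890980 ≡ 0 (mod 7); counting from Monday = 0 gives Monday.

Monday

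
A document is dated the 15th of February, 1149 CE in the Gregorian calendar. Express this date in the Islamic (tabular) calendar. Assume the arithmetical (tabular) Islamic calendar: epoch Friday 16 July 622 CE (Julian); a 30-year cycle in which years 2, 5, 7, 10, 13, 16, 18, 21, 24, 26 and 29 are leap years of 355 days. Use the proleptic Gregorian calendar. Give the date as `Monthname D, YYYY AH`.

Both dates share Julian Day Number 2140769; in the tabular Islamic calendar that is 27 Ramadan 543 AH.

Ramadan 27, 543 AH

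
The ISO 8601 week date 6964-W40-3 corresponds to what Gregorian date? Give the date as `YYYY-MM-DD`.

6964-10-03

ISO week 1 of 6964 is the week containing the first Thursday of 6964.
Week 40, day 3 (Wednesday) lands on 6964-10-03.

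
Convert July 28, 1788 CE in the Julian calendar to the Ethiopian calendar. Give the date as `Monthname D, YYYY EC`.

Julian Day Number of the source date = 2374334.
Converting JDN 2374334 to the Ethiopian calendar gives 4 Nehase 1780 EC.

Nehase 4, 1780 EC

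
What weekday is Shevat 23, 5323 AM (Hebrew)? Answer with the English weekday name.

This is JDN 2291960 (27 January 1563 Gregorian).
2291960 ≡ 6 (mod 7); counting from Monday = 0 gives Sunday.

Sunday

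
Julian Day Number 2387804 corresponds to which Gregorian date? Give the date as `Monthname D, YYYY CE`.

June 26, 1825 CE

Counting from JDN 2299161 = 15 Oct 1582 gives an offset of 88643 days.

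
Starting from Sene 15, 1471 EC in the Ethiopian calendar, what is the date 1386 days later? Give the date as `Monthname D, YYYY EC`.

Megabit 30, 1475 EC

JDN of Sene 15, 1471 EC = 2261422.
2261422 + 1386 = 2262808.
JDN 2262808 in the Ethiopian calendar is Megabit 30, 1475 EC.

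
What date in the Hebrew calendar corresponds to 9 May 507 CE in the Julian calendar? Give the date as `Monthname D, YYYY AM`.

Iyar 10, 4267 AM

Julian Day Number of the source date = 1906368.
Converting JDN 1906368 to the Hebrew calendar gives 10 Iyar 4267 AM.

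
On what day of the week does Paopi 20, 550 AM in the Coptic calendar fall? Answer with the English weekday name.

In the proleptic Gregorian calendar this is 21 October 833 (JDN 2025601).
JDN 2025601 mod 7 = 4, and JDN 0 was a Monday, so this is a Friday.

Friday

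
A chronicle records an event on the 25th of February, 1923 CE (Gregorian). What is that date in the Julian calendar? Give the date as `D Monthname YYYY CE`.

At this point the Julian calendar is 13 days behind the Gregorian.
25 February 1923 Gregorian − 13 days → 12 February 1923 Julian.

12 February 1923 CE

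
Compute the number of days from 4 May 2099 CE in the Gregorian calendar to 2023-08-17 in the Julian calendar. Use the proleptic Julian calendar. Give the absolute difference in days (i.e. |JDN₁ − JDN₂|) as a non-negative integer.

27641

JDN of the first date = 2487828.
JDN of the second date = 2460187.
|2460187 − 2487828| = 27641.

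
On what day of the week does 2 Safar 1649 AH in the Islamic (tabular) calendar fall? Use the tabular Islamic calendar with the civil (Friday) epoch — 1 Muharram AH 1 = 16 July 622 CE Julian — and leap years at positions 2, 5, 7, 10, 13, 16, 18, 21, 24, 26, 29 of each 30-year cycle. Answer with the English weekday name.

Monday

This is JDN 2532467 (23 July 2221 Gregorian).
Since JDN mod 7 = 0 (0 = Monday), the day is Monday.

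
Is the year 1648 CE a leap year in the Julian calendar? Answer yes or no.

1648 mod 4 = 0, so it is a leap year in the Julian calendar.

yes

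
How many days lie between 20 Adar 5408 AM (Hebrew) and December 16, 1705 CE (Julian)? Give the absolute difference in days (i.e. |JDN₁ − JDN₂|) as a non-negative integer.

21106

JDN of the first date = 2323053.
JDN of the second date = 2344159.
|2344159 − 2323053| = 21106.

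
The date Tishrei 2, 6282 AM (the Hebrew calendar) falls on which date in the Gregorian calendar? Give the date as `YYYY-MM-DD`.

Both dates share Julian Day Number 2642114; in the Gregorian calendar that is 5 October 2521 CE.

2521-10-05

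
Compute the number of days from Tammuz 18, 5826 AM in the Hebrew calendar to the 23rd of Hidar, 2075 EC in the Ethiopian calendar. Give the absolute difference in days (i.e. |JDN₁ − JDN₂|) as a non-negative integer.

5988

JDN of the first date = 2475843.
JDN of the second date = 2481831.
|2481831 − 2475843| = 5988.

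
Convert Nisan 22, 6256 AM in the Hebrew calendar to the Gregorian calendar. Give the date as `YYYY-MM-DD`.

Julian Day Number of the source date = 2632801.
Converting JDN 2632801 to the Gregorian calendar gives 5 April 2496 CE.

2496-04-05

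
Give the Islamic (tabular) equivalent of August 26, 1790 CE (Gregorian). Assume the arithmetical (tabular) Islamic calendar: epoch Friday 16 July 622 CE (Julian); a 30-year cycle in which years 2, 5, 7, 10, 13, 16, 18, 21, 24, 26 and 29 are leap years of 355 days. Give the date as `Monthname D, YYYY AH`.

Julian Day Number of the source date = 2375082.
Converting JDN 2375082 to the tabular Islamic calendar gives 15 Dhu al-Hijjah 1204 AH.

Dhu al-Hijjah 15, 1204 AH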